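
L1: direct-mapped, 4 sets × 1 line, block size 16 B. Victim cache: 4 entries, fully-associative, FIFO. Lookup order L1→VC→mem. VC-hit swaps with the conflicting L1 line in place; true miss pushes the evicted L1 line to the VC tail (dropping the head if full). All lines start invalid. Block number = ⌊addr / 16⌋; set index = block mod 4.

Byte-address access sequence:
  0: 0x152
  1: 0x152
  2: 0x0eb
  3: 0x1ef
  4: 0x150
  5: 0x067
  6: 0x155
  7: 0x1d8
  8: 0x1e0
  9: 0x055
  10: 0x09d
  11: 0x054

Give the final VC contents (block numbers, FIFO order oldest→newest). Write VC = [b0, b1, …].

#0 0x152→b21/s1 MISS; vc=[]
#1 0x152→b21/s1 L1-HIT; vc=[]
#2 0xeb→b14/s2 MISS; vc=[]
#3 0x1ef→b30/s2 MISS; vc=[14]
#4 0x150→b21/s1 L1-HIT; vc=[14]
#5 0x67→b6/s2 MISS; vc=[14,30]
#6 0x155→b21/s1 L1-HIT; vc=[14,30]
#7 0x1d8→b29/s1 MISS; vc=[14,30,21]
#8 0x1e0→b30/s2 VC-HIT; vc=[14,6,21]
#9 0x55→b5/s1 MISS; vc=[14,6,21,29]
#10 0x9d→b9/s1 MISS; vc=[6,21,29,5]
#11 0x54→b5/s1 VC-HIT; vc=[6,21,29,9]

VC = [6, 21, 29, 9]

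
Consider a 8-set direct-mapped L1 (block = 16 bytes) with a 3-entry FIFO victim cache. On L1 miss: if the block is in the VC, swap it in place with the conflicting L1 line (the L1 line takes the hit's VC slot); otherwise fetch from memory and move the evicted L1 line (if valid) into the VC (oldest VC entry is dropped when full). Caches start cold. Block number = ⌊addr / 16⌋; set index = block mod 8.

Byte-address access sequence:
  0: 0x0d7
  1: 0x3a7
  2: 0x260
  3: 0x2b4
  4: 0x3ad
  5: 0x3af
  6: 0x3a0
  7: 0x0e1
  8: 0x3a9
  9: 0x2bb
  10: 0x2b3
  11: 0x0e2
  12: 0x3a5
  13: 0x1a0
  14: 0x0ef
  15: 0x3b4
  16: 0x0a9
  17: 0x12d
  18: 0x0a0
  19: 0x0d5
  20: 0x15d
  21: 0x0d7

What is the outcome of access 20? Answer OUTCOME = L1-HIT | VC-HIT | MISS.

  [0] addr=0xd7 blk=13 s=5: MISS | VC []
  [1] addr=0x3a7 blk=58 s=2: MISS | VC []
  [2] addr=0x260 blk=38 s=6: MISS | VC []
  [3] addr=0x2b4 blk=43 s=3: MISS | VC []
  [4] addr=0x3ad blk=58 s=2: L1-HIT | VC []
  [5] addr=0x3af blk=58 s=2: L1-HIT | VC []
  [6] addr=0x3a0 blk=58 s=2: L1-HIT | VC []
  [7] addr=0xe1 blk=14 s=6: MISS | VC [38]
  [8] addr=0x3a9 blk=58 s=2: L1-HIT | VC [38]
  [9] addr=0x2bb blk=43 s=3: L1-HIT | VC [38]
  [10] addr=0x2b3 blk=43 s=3: L1-HIT | VC [38]
  [11] addr=0xe2 blk=14 s=6: L1-HIT | VC [38]
  [12] addr=0x3a5 blk=58 s=2: L1-HIT | VC [38]
  [13] addr=0x1a0 blk=26 s=2: MISS | VC [38, 58]
  [14] addr=0xef blk=14 s=6: L1-HIT | VC [38, 58]
  [15] addr=0x3b4 blk=59 s=3: MISS | VC [38, 58, 43]
  [16] addr=0xa9 blk=10 s=2: MISS | VC [58, 43, 26]
  [17] addr=0x12d blk=18 s=2: MISS | VC [43, 26, 10]
  [18] addr=0xa0 blk=10 s=2: VC-HIT | VC [43, 26, 18]
  [19] addr=0xd5 blk=13 s=5: L1-HIT | VC [43, 26, 18]
  [20] addr=0x15d blk=21 s=5: MISS | VC [26, 18, 13]
  [21] addr=0xd7 blk=13 s=5: VC-HIT | VC [26, 18, 21]

OUTCOME = MISS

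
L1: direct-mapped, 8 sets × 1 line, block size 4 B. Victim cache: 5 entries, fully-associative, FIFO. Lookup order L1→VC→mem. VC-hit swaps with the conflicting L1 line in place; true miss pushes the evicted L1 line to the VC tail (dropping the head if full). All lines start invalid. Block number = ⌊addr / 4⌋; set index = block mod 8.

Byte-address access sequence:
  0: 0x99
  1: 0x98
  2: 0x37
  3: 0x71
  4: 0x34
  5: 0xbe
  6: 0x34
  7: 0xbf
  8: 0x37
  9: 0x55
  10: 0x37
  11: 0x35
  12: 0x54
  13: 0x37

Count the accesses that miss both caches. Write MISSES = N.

MISSES = 5

0: 0x99 (blk 38, set 6) → MISS  vc=[]
1: 0x98 (blk 38, set 6) → L1-HIT  vc=[]
2: 0x37 (blk 13, set 5) → MISS  vc=[]
3: 0x71 (blk 28, set 4) → MISS  vc=[]
4: 0x34 (blk 13, set 5) → L1-HIT  vc=[]
5: 0xbe (blk 47, set 7) → MISS  vc=[]
6: 0x34 (blk 13, set 5) → L1-HIT  vc=[]
7: 0xbf (blk 47, set 7) → L1-HIT  vc=[]
8: 0x37 (blk 13, set 5) → L1-HIT  vc=[]
9: 0x55 (blk 21, set 5) → MISS  vc=[13]
10: 0x37 (blk 13, set 5) → VC-HIT  vc=[21]
11: 0x35 (blk 13, set 5) → L1-HIT  vc=[21]
12: 0x54 (blk 21, set 5) → VC-HIT  vc=[13]
13: 0x37 (blk 13, set 5) → VC-HIT  vc=[21]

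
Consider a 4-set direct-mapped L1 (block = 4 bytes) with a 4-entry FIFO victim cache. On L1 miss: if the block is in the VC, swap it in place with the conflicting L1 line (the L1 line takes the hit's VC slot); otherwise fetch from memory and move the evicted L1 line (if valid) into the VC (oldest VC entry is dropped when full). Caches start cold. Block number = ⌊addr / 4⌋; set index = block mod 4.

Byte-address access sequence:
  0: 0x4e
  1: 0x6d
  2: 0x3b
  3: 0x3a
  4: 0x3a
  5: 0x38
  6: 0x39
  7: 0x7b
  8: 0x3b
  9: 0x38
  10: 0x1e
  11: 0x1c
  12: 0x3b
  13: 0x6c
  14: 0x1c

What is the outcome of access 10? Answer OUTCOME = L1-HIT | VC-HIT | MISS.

  [0] addr=0x4e blk=19 s=3: MISS | VC []
  [1] addr=0x6d blk=27 s=3: MISS | VC [19]
  [2] addr=0x3b blk=14 s=2: MISS | VC [19]
  [3] addr=0x3a blk=14 s=2: L1-HIT | VC [19]
  [4] addr=0x3a blk=14 s=2: L1-HIT | VC [19]
  [5] addr=0x38 blk=14 s=2: L1-HIT | VC [19]
  [6] addr=0x39 blk=14 s=2: L1-HIT | VC [19]
  [7] addr=0x7b blk=30 s=2: MISS | VC [19, 14]
  [8] addr=0x3b blk=14 s=2: VC-HIT | VC [19, 30]
  [9] addr=0x38 blk=14 s=2: L1-HIT | VC [19, 30]
  [10] addr=0x1e blk=7 s=3: MISS | VC [19, 30, 27]
  [11] addr=0x1c blk=7 s=3: L1-HIT | VC [19, 30, 27]
  [12] addr=0x3b blk=14 s=2: L1-HIT | VC [19, 30, 27]
  [13] addr=0x6c blk=27 s=3: VC-HIT | VC [19, 30, 7]
  [14] addr=0x1c blk=7 s=3: VC-HIT | VC [19, 30, 27]

OUTCOME = MISS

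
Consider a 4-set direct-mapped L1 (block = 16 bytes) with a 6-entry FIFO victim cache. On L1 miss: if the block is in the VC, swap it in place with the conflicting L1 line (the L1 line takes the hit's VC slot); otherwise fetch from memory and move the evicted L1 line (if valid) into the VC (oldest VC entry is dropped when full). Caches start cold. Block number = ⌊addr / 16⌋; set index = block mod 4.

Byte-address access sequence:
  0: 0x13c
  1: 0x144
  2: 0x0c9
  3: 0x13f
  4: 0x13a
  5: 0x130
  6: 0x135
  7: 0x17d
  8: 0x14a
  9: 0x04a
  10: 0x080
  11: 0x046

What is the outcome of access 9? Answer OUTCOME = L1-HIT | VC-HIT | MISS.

OUTCOME = MISS

#0 0x13c→b19/s3 MISS; vc=[]
#1 0x144→b20/s0 MISS; vc=[]
#2 0xc9→b12/s0 MISS; vc=[20]
#3 0x13f→b19/s3 L1-HIT; vc=[20]
#4 0x13a→b19/s3 L1-HIT; vc=[20]
#5 0x130→b19/s3 L1-HIT; vc=[20]
#6 0x135→b19/s3 L1-HIT; vc=[20]
#7 0x17d→b23/s3 MISS; vc=[20,19]
#8 0x14a→b20/s0 VC-HIT; vc=[12,19]
#9 0x4a→b4/s0 MISS; vc=[12,19,20]
#10 0x80→b8/s0 MISS; vc=[12,19,20,4]
#11 0x46→b4/s0 VC-HIT; vc=[12,19,20,8]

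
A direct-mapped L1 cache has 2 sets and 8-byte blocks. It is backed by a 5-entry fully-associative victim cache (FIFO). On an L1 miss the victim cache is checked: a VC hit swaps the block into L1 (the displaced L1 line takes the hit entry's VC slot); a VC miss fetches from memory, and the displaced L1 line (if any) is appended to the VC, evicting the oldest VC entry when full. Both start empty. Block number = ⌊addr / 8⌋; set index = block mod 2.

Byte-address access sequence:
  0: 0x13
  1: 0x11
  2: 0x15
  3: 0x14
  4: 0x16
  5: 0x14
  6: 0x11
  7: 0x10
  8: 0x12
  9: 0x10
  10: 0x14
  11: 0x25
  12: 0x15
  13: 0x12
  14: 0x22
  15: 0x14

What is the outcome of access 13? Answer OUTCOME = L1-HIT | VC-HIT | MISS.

0: 0x13 (blk 2, set 0) → MISS  vc=[]
1: 0x11 (blk 2, set 0) → L1-HIT  vc=[]
2: 0x15 (blk 2, set 0) → L1-HIT  vc=[]
3: 0x14 (blk 2, set 0) → L1-HIT  vc=[]
4: 0x16 (blk 2, set 0) → L1-HIT  vc=[]
5: 0x14 (blk 2, set 0) → L1-HIT  vc=[]
6: 0x11 (blk 2, set 0) → L1-HIT  vc=[]
7: 0x10 (blk 2, set 0) → L1-HIT  vc=[]
8: 0x12 (blk 2, set 0) → L1-HIT  vc=[]
9: 0x10 (blk 2, set 0) → L1-HIT  vc=[]
10: 0x14 (blk 2, set 0) → L1-HIT  vc=[]
11: 0x25 (blk 4, set 0) → MISS  vc=[2]
12: 0x15 (blk 2, set 0) → VC-HIT  vc=[4]
13: 0x12 (blk 2, set 0) → L1-HIT  vc=[4]
14: 0x22 (blk 4, set 0) → VC-HIT  vc=[2]
15: 0x14 (blk 2, set 0) → VC-HIT  vc=[4]

OUTCOME = L1-HIT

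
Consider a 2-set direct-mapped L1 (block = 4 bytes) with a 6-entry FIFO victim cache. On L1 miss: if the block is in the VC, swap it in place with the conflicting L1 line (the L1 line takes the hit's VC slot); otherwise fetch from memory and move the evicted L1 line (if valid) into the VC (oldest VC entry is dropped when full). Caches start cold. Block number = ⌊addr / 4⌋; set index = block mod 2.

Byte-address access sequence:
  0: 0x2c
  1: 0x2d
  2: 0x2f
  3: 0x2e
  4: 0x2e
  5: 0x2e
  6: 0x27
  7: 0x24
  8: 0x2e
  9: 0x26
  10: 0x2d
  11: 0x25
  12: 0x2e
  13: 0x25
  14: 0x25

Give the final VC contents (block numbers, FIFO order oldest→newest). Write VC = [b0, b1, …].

#0 0x2c→b11/s1 MISS; vc=[]
#1 0x2d→b11/s1 L1-HIT; vc=[]
#2 0x2f→b11/s1 L1-HIT; vc=[]
#3 0x2e→b11/s1 L1-HIT; vc=[]
#4 0x2e→b11/s1 L1-HIT; vc=[]
#5 0x2e→b11/s1 L1-HIT; vc=[]
#6 0x27→b9/s1 MISS; vc=[11]
#7 0x24→b9/s1 L1-HIT; vc=[11]
#8 0x2e→b11/s1 VC-HIT; vc=[9]
#9 0x26→b9/s1 VC-HIT; vc=[11]
#10 0x2d→b11/s1 VC-HIT; vc=[9]
#11 0x25→b9/s1 VC-HIT; vc=[11]
#12 0x2e→b11/s1 VC-HIT; vc=[9]
#13 0x25→b9/s1 VC-HIT; vc=[11]
#14 0x25→b9/s1 L1-HIT; vc=[11]

VC = [11]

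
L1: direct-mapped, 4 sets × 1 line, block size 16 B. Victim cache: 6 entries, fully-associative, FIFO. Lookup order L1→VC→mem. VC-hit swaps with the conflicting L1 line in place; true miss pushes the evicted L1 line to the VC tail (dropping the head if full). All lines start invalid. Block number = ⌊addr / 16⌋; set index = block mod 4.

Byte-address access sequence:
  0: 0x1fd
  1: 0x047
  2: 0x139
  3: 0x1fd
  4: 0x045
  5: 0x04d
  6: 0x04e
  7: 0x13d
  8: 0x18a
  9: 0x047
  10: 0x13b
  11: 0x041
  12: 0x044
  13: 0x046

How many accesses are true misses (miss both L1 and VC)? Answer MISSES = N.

MISSES = 4

0: 0x1fd (blk 31, set 3) → MISS  vc=[]
1: 0x47 (blk 4, set 0) → MISS  vc=[]
2: 0x139 (blk 19, set 3) → MISS  vc=[31]
3: 0x1fd (blk 31, set 3) → VC-HIT  vc=[19]
4: 0x45 (blk 4, set 0) → L1-HIT  vc=[19]
5: 0x4d (blk 4, set 0) → L1-HIT  vc=[19]
6: 0x4e (blk 4, set 0) → L1-HIT  vc=[19]
7: 0x13d (blk 19, set 3) → VC-HIT  vc=[31]
8: 0x18a (blk 24, set 0) → MISS  vc=[31, 4]
9: 0x47 (blk 4, set 0) → VC-HIT  vc=[31, 24]
10: 0x13b (blk 19, set 3) → L1-HIT  vc=[31, 24]
11: 0x41 (blk 4, set 0) → L1-HIT  vc=[31, 24]
12: 0x44 (blk 4, set 0) → L1-HIT  vc=[31, 24]
13: 0x46 (blk 4, set 0) → L1-HIT  vc=[31, 24]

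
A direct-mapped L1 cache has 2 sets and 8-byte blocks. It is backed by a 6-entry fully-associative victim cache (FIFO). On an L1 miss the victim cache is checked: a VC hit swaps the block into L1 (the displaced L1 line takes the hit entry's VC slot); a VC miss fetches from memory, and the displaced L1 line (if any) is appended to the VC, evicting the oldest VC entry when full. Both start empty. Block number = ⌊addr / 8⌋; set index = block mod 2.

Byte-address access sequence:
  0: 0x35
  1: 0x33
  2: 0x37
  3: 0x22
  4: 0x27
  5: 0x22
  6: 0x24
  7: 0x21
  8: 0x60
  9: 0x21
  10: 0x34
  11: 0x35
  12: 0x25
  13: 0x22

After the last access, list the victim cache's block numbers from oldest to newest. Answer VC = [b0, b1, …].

VC = [6, 12]

  [0] addr=0x35 blk=6 s=0: MISS | VC []
  [1] addr=0x33 blk=6 s=0: L1-HIT | VC []
  [2] addr=0x37 blk=6 s=0: L1-HIT | VC []
  [3] addr=0x22 blk=4 s=0: MISS | VC [6]
  [4] addr=0x27 blk=4 s=0: L1-HIT | VC [6]
  [5] addr=0x22 blk=4 s=0: L1-HIT | VC [6]
  [6] addr=0x24 blk=4 s=0: L1-HIT | VC [6]
  [7] addr=0x21 blk=4 s=0: L1-HIT | VC [6]
  [8] addr=0x60 blk=12 s=0: MISS | VC [6, 4]
  [9] addr=0x21 blk=4 s=0: VC-HIT | VC [6, 12]
  [10] addr=0x34 blk=6 s=0: VC-HIT | VC [4, 12]
  [11] addr=0x35 blk=6 s=0: L1-HIT | VC [4, 12]
  [12] addr=0x25 blk=4 s=0: VC-HIT | VC [6, 12]
  [13] addr=0x22 blk=4 s=0: L1-HIT | VC [6, 12]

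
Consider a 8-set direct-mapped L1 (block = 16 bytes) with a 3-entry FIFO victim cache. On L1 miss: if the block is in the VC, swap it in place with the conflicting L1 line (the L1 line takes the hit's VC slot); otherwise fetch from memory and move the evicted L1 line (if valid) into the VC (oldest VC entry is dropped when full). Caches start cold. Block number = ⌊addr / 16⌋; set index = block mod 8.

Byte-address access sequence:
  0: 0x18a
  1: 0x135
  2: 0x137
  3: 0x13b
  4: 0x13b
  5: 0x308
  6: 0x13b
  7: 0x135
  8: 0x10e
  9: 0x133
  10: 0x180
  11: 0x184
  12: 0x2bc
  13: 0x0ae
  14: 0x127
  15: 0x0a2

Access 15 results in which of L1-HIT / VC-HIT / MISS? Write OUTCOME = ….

0: 0x18a (blk 24, set 0) → MISS  vc=[]
1: 0x135 (blk 19, set 3) → MISS  vc=[]
2: 0x137 (blk 19, set 3) → L1-HIT  vc=[]
3: 0x13b (blk 19, set 3) → L1-HIT  vc=[]
4: 0x13b (blk 19, set 3) → L1-HIT  vc=[]
5: 0x308 (blk 48, set 0) → MISS  vc=[24]
6: 0x13b (blk 19, set 3) → L1-HIT  vc=[24]
7: 0x135 (blk 19, set 3) → L1-HIT  vc=[24]
8: 0x10e (blk 16, set 0) → MISS  vc=[24, 48]
9: 0x133 (blk 19, set 3) → L1-HIT  vc=[24, 48]
10: 0x180 (blk 24, set 0) → VC-HIT  vc=[16, 48]
11: 0x184 (blk 24, set 0) → L1-HIT  vc=[16, 48]
12: 0x2bc (blk 43, set 3) → MISS  vc=[16, 48, 19]
13: 0xae (blk 10, set 2) → MISS  vc=[16, 48, 19]
14: 0x127 (blk 18, set 2) → MISS  vc=[48, 19, 10]
15: 0xa2 (blk 10, set 2) → VC-HIT  vc=[48, 19, 18]

OUTCOME = VC-HIT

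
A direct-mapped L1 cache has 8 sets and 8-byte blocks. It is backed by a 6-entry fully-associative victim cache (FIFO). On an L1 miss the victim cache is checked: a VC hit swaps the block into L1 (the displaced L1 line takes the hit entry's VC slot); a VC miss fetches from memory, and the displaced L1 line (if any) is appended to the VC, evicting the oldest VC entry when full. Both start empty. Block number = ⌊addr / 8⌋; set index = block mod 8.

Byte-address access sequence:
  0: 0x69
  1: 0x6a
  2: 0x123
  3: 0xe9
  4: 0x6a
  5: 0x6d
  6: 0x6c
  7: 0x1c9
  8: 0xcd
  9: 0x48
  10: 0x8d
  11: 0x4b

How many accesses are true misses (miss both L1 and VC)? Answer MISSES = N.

MISSES = 7

0: 0x69 (blk 13, set 5) → MISS  vc=[]
1: 0x6a (blk 13, set 5) → L1-HIT  vc=[]
2: 0x123 (blk 36, set 4) → MISS  vc=[]
3: 0xe9 (blk 29, set 5) → MISS  vc=[13]
4: 0x6a (blk 13, set 5) → VC-HIT  vc=[29]
5: 0x6d (blk 13, set 5) → L1-HIT  vc=[29]
6: 0x6c (blk 13, set 5) → L1-HIT  vc=[29]
7: 0x1c9 (blk 57, set 1) → MISS  vc=[29]
8: 0xcd (blk 25, set 1) → MISS  vc=[29, 57]
9: 0x48 (blk 9, set 1) → MISS  vc=[29, 57, 25]
10: 0x8d (blk 17, set 1) → MISS  vc=[29, 57, 25, 9]
11: 0x4b (blk 9, set 1) → VC-HIT  vc=[29, 57, 25, 17]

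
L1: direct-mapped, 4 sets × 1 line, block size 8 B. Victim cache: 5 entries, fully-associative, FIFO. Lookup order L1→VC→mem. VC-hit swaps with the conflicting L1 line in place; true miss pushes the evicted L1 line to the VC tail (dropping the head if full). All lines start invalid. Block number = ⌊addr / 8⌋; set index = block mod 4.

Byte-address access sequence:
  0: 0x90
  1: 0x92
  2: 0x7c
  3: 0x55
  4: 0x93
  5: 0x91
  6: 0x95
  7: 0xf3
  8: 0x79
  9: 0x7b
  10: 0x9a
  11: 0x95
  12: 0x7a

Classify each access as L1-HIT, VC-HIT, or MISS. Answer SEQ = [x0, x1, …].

  [0] addr=0x90 blk=18 s=2: MISS | VC []
  [1] addr=0x92 blk=18 s=2: L1-HIT | VC []
  [2] addr=0x7c blk=15 s=3: MISS | VC []
  [3] addr=0x55 blk=10 s=2: MISS | VC [18]
  [4] addr=0x93 blk=18 s=2: VC-HIT | VC [10]
  [5] addr=0x91 blk=18 s=2: L1-HIT | VC [10]
  [6] addr=0x95 blk=18 s=2: L1-HIT | VC [10]
  [7] addr=0xf3 blk=30 s=2: MISS | VC [10, 18]
  [8] addr=0x79 blk=15 s=3: L1-HIT | VC [10, 18]
  [9] addr=0x7b blk=15 s=3: L1-HIT | VC [10, 18]
  [10] addr=0x9a blk=19 s=3: MISS | VC [10, 18, 15]
  [11] addr=0x95 blk=18 s=2: VC-HIT | VC [10, 30, 15]
  [12] addr=0x7a blk=15 s=3: VC-HIT | VC [10, 30, 19]

SEQ = [MISS, L1-HIT, MISS, MISS, VC-HIT, L1-HIT, L1-HIT, MISS, L1-HIT, L1-HIT, MISS, VC-HIT, VC-HIT]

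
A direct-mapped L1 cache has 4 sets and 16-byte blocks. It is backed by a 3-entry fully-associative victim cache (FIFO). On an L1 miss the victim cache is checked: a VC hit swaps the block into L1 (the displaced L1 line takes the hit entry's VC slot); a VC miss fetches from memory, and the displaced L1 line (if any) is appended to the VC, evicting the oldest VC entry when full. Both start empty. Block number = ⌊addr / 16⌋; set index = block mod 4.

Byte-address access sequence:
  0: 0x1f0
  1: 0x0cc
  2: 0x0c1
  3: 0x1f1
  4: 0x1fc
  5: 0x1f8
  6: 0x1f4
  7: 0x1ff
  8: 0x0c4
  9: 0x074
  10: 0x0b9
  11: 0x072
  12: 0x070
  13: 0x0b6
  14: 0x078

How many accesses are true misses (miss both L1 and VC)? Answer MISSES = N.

MISSES = 4

#0 0x1f0→b31/s3 MISS; vc=[]
#1 0xcc→b12/s0 MISS; vc=[]
#2 0xc1→b12/s0 L1-HIT; vc=[]
#3 0x1f1→b31/s3 L1-HIT; vc=[]
#4 0x1fc→b31/s3 L1-HIT; vc=[]
#5 0x1f8→b31/s3 L1-HIT; vc=[]
#6 0x1f4→b31/s3 L1-HIT; vc=[]
#7 0x1ff→b31/s3 L1-HIT; vc=[]
#8 0xc4→b12/s0 L1-HIT; vc=[]
#9 0x74→b7/s3 MISS; vc=[31]
#10 0xb9→b11/s3 MISS; vc=[31,7]
#11 0x72→b7/s3 VC-HIT; vc=[31,11]
#12 0x70→b7/s3 L1-HIT; vc=[31,11]
#13 0xb6→b11/s3 VC-HIT; vc=[31,7]
#14 0x78→b7/s3 VC-HIT; vc=[31,11]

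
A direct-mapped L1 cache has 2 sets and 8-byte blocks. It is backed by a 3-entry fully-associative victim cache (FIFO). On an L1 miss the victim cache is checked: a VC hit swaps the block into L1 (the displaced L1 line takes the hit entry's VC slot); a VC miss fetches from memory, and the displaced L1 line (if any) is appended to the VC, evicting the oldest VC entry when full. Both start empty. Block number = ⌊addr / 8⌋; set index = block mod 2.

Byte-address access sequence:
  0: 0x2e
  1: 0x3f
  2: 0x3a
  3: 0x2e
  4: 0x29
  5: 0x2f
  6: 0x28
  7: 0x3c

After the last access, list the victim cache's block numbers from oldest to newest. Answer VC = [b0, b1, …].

VC = [5]

#0 0x2e→b5/s1 MISS; vc=[]
#1 0x3f→b7/s1 MISS; vc=[5]
#2 0x3a→b7/s1 L1-HIT; vc=[5]
#3 0x2e→b5/s1 VC-HIT; vc=[7]
#4 0x29→b5/s1 L1-HIT; vc=[7]
#5 0x2f→b5/s1 L1-HIT; vc=[7]
#6 0x28→b5/s1 L1-HIT; vc=[7]
#7 0x3c→b7/s1 VC-HIT; vc=[5]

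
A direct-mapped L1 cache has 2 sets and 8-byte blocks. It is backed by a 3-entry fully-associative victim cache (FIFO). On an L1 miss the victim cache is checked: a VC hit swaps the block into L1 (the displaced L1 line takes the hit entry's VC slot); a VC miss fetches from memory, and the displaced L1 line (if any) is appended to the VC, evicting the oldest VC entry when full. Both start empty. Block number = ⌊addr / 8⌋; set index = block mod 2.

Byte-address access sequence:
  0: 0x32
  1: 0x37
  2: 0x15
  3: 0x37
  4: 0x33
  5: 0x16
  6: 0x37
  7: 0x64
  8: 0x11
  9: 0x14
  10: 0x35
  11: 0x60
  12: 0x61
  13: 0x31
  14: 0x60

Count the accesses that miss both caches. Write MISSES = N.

#0 0x32→b6/s0 MISS; vc=[]
#1 0x37→b6/s0 L1-HIT; vc=[]
#2 0x15→b2/s0 MISS; vc=[6]
#3 0x37→b6/s0 VC-HIT; vc=[2]
#4 0x33→b6/s0 L1-HIT; vc=[2]
#5 0x16→b2/s0 VC-HIT; vc=[6]
#6 0x37→b6/s0 VC-HIT; vc=[2]
#7 0x64→b12/s0 MISS; vc=[2,6]
#8 0x11→b2/s0 VC-HIT; vc=[12,6]
#9 0x14→b2/s0 L1-HIT; vc=[12,6]
#10 0x35→b6/s0 VC-HIT; vc=[12,2]
#11 0x60→b12/s0 VC-HIT; vc=[6,2]
#12 0x61→b12/s0 L1-HIT; vc=[6,2]
#13 0x31→b6/s0 VC-HIT; vc=[12,2]
#14 0x60→b12/s0 VC-HIT; vc=[6,2]

MISSES = 3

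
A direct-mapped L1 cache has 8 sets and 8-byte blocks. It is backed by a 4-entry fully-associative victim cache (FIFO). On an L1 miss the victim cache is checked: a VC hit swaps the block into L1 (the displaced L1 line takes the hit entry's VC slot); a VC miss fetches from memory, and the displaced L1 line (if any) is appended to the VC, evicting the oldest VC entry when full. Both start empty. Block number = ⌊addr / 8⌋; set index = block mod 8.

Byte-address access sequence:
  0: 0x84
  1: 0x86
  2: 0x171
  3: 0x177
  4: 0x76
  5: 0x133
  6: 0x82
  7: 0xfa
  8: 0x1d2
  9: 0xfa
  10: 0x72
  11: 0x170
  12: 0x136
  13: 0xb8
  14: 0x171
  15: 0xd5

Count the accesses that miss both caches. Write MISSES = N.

0: 0x84 (blk 16, set 0) → MISS  vc=[]
1: 0x86 (blk 16, set 0) → L1-HIT  vc=[]
2: 0x171 (blk 46, set 6) → MISS  vc=[]
3: 0x177 (blk 46, set 6) → L1-HIT  vc=[]
4: 0x76 (blk 14, set 6) → MISS  vc=[46]
5: 0x133 (blk 38, set 6) → MISS  vc=[46, 14]
6: 0x82 (blk 16, set 0) → L1-HIT  vc=[46, 14]
7: 0xfa (blk 31, set 7) → MISS  vc=[46, 14]
8: 0x1d2 (blk 58, set 2) → MISS  vc=[46, 14]
9: 0xfa (blk 31, set 7) → L1-HIT  vc=[46, 14]
10: 0x72 (blk 14, set 6) → VC-HIT  vc=[46, 38]
11: 0x170 (blk 46, set 6) → VC-HIT  vc=[14, 38]
12: 0x136 (blk 38, set 6) → VC-HIT  vc=[14, 46]
13: 0xb8 (blk 23, set 7) → MISS  vc=[14, 46, 31]
14: 0x171 (blk 46, set 6) → VC-HIT  vc=[14, 38, 31]
15: 0xd5 (blk 26, set 2) → MISS  vc=[14, 38, 31, 58]

MISSES = 8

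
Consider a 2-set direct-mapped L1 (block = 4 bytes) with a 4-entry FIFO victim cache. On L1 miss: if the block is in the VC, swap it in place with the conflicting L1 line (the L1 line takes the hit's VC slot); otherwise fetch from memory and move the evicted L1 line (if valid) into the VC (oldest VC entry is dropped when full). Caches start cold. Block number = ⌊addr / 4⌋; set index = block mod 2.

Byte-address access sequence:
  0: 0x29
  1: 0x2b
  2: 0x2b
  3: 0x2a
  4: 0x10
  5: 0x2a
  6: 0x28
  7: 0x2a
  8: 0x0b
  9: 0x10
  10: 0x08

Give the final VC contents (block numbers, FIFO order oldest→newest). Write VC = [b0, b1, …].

#0 0x29→b10/s0 MISS; vc=[]
#1 0x2b→b10/s0 L1-HIT; vc=[]
#2 0x2b→b10/s0 L1-HIT; vc=[]
#3 0x2a→b10/s0 L1-HIT; vc=[]
#4 0x10→b4/s0 MISS; vc=[10]
#5 0x2a→b10/s0 VC-HIT; vc=[4]
#6 0x28→b10/s0 L1-HIT; vc=[4]
#7 0x2a→b10/s0 L1-HIT; vc=[4]
#8 0xb→b2/s0 MISS; vc=[4,10]
#9 0x10→b4/s0 VC-HIT; vc=[2,10]
#10 0x8→b2/s0 VC-HIT; vc=[4,10]

VC = [4, 10]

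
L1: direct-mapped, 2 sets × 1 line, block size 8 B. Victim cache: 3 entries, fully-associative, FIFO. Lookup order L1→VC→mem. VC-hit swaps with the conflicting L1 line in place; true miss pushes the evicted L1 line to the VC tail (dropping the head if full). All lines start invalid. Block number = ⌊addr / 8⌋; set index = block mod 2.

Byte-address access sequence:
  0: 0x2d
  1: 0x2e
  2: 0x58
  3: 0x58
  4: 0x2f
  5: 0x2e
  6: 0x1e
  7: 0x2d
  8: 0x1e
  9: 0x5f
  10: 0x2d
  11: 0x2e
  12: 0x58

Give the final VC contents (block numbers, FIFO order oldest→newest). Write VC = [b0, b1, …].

VC = [3, 5]

  [0] addr=0x2d blk=5 s=1: MISS | VC []
  [1] addr=0x2e blk=5 s=1: L1-HIT | VC []
  [2] addr=0x58 blk=11 s=1: MISS | VC [5]
  [3] addr=0x58 blk=11 s=1: L1-HIT | VC [5]
  [4] addr=0x2f blk=5 s=1: VC-HIT | VC [11]
  [5] addr=0x2e blk=5 s=1: L1-HIT | VC [11]
  [6] addr=0x1e blk=3 s=1: MISS | VC [11, 5]
  [7] addr=0x2d blk=5 s=1: VC-HIT | VC [11, 3]
  [8] addr=0x1e blk=3 s=1: VC-HIT | VC [11, 5]
  [9] addr=0x5f blk=11 s=1: VC-HIT | VC [3, 5]
  [10] addr=0x2d blk=5 s=1: VC-HIT | VC [3, 11]
  [11] addr=0x2e blk=5 s=1: L1-HIT | VC [3, 11]
  [12] addr=0x58 blk=11 s=1: VC-HIT | VC [3, 5]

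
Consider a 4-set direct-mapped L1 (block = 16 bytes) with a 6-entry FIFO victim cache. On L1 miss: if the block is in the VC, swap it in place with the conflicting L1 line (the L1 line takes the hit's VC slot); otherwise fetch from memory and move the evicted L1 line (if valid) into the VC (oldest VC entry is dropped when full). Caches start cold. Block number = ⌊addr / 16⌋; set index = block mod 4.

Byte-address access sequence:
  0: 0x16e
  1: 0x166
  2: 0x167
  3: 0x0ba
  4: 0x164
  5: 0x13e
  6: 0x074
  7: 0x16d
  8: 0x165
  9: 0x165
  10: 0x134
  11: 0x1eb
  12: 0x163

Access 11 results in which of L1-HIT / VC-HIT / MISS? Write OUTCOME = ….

OUTCOME = MISS

0: 0x16e (blk 22, set 2) → MISS  vc=[]
1: 0x166 (blk 22, set 2) → L1-HIT  vc=[]
2: 0x167 (blk 22, set 2) → L1-HIT  vc=[]
3: 0xba (blk 11, set 3) → MISS  vc=[]
4: 0x164 (blk 22, set 2) → L1-HIT  vc=[]
5: 0x13e (blk 19, set 3) → MISS  vc=[11]
6: 0x74 (blk 7, set 3) → MISS  vc=[11, 19]
7: 0x16d (blk 22, set 2) → L1-HIT  vc=[11, 19]
8: 0x165 (blk 22, set 2) → L1-HIT  vc=[11, 19]
9: 0x165 (blk 22, set 2) → L1-HIT  vc=[11, 19]
10: 0x134 (blk 19, set 3) → VC-HIT  vc=[11, 7]
11: 0x1eb (blk 30, set 2) → MISS  vc=[11, 7, 22]
12: 0x163 (blk 22, set 2) → VC-HIT  vc=[11, 7, 30]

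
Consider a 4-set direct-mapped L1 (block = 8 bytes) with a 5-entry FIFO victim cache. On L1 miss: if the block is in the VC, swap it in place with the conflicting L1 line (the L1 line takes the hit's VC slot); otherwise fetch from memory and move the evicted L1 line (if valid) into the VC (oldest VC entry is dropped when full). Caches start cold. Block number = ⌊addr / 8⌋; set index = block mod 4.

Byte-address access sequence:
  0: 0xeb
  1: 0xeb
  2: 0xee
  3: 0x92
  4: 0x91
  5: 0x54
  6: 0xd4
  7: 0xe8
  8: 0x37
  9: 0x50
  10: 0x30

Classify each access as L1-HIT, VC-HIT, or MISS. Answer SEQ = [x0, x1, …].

0: 0xeb (blk 29, set 1) → MISS  vc=[]
1: 0xeb (blk 29, set 1) → L1-HIT  vc=[]
2: 0xee (blk 29, set 1) → L1-HIT  vc=[]
3: 0x92 (blk 18, set 2) → MISS  vc=[]
4: 0x91 (blk 18, set 2) → L1-HIT  vc=[]
5: 0x54 (blk 10, set 2) → MISS  vc=[18]
6: 0xd4 (blk 26, set 2) → MISS  vc=[18, 10]
7: 0xe8 (blk 29, set 1) → L1-HIT  vc=[18, 10]
8: 0x37 (blk 6, set 2) → MISS  vc=[18, 10, 26]
9: 0x50 (blk 10, set 2) → VC-HIT  vc=[18, 6, 26]
10: 0x30 (blk 6, set 2) → VC-HIT  vc=[18, 10, 26]

SEQ = [MISS, L1-HIT, L1-HIT, MISS, L1-HIT, MISS, MISS, L1-HIT, MISS, VC-HIT, VC-HIT]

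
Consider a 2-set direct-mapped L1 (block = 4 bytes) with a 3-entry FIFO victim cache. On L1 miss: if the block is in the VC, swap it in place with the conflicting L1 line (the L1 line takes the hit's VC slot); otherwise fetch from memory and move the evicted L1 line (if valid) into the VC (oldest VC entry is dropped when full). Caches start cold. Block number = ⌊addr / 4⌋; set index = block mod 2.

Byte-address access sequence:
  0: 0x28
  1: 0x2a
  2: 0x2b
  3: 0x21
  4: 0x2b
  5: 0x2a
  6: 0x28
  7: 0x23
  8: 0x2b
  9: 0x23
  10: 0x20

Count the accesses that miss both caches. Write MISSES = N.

MISSES = 2

0: 0x28 (blk 10, set 0) → MISS  vc=[]
1: 0x2a (blk 10, set 0) → L1-HIT  vc=[]
2: 0x2b (blk 10, set 0) → L1-HIT  vc=[]
3: 0x21 (blk 8, set 0) → MISS  vc=[10]
4: 0x2b (blk 10, set 0) → VC-HIT  vc=[8]
5: 0x2a (blk 10, set 0) → L1-HIT  vc=[8]
6: 0x28 (blk 10, set 0) → L1-HIT  vc=[8]
7: 0x23 (blk 8, set 0) → VC-HIT  vc=[10]
8: 0x2b (blk 10, set 0) → VC-HIT  vc=[8]
9: 0x23 (blk 8, set 0) → VC-HIT  vc=[10]
10: 0x20 (blk 8, set 0) → L1-HIT  vc=[10]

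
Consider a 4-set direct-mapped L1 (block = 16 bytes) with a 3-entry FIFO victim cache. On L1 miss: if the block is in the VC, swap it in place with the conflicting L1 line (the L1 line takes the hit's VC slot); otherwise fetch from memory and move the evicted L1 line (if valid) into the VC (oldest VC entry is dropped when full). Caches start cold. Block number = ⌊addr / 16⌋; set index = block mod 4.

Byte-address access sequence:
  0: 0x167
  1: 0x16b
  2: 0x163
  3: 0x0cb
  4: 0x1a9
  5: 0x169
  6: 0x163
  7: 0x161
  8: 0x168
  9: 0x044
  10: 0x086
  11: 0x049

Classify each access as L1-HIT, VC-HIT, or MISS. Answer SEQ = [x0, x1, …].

  [0] addr=0x167 blk=22 s=2: MISS | VC []
  [1] addr=0x16b blk=22 s=2: L1-HIT | VC []
  [2] addr=0x163 blk=22 s=2: L1-HIT | VC []
  [3] addr=0xcb blk=12 s=0: MISS | VC []
  [4] addr=0x1a9 blk=26 s=2: MISS | VC [22]
  [5] addr=0x169 blk=22 s=2: VC-HIT | VC [26]
  [6] addr=0x163 blk=22 s=2: L1-HIT | VC [26]
  [7] addr=0x161 blk=22 s=2: L1-HIT | VC [26]
  [8] addr=0x168 blk=22 s=2: L1-HIT | VC [26]
  [9] addr=0x44 blk=4 s=0: MISS | VC [26, 12]
  [10] addr=0x86 blk=8 s=0: MISS | VC [26, 12, 4]
  [11] addr=0x49 blk=4 s=0: VC-HIT | VC [26, 12, 8]

SEQ = [MISS, L1-HIT, L1-HIT, MISS, MISS, VC-HIT, L1-HIT, L1-HIT, L1-HIT, MISS, MISS, VC-HIT]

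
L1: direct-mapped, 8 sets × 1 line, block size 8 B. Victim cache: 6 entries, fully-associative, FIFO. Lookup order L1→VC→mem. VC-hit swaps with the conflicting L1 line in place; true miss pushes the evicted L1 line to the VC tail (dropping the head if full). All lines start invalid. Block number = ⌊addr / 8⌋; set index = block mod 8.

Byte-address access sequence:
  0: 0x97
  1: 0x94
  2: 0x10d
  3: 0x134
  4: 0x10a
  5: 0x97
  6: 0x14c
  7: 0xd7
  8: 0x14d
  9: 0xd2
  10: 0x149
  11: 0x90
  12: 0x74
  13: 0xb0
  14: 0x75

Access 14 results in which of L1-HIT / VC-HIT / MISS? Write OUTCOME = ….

  [0] addr=0x97 blk=18 s=2: MISS | VC []
  [1] addr=0x94 blk=18 s=2: L1-HIT | VC []
  [2] addr=0x10d blk=33 s=1: MISS | VC []
  [3] addr=0x134 blk=38 s=6: MISS | VC []
  [4] addr=0x10a blk=33 s=1: L1-HIT | VC []
  [5] addr=0x97 blk=18 s=2: L1-HIT | VC []
  [6] addr=0x14c blk=41 s=1: MISS | VC [33]
  [7] addr=0xd7 blk=26 s=2: MISS | VC [33, 18]
  [8] addr=0x14d blk=41 s=1: L1-HIT | VC [33, 18]
  [9] addr=0xd2 blk=26 s=2: L1-HIT | VC [33, 18]
  [10] addr=0x149 blk=41 s=1: L1-HIT | VC [33, 18]
  [11] addr=0x90 blk=18 s=2: VC-HIT | VC [33, 26]
  [12] addr=0x74 blk=14 s=6: MISS | VC [33, 26, 38]
  [13] addr=0xb0 blk=22 s=6: MISS | VC [33, 26, 38, 14]
  [14] addr=0x75 blk=14 s=6: VC-HIT | VC [33, 26, 38, 22]

OUTCOME = VC-HIT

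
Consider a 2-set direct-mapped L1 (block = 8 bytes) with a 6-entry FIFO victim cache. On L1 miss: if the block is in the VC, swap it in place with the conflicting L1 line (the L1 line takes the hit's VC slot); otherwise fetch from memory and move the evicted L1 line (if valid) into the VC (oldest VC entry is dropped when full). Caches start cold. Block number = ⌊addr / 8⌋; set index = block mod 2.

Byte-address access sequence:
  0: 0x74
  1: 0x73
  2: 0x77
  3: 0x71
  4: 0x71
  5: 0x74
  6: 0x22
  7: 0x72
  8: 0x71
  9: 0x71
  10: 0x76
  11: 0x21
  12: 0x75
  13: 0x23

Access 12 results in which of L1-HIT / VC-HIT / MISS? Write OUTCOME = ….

OUTCOME = VC-HIT

#0 0x74→b14/s0 MISS; vc=[]
#1 0x73→b14/s0 L1-HIT; vc=[]
#2 0x77→b14/s0 L1-HIT; vc=[]
#3 0x71→b14/s0 L1-HIT; vc=[]
#4 0x71→b14/s0 L1-HIT; vc=[]
#5 0x74→b14/s0 L1-HIT; vc=[]
#6 0x22→b4/s0 MISS; vc=[14]
#7 0x72→b14/s0 VC-HIT; vc=[4]
#8 0x71→b14/s0 L1-HIT; vc=[4]
#9 0x71→b14/s0 L1-HIT; vc=[4]
#10 0x76→b14/s0 L1-HIT; vc=[4]
#11 0x21→b4/s0 VC-HIT; vc=[14]
#12 0x75→b14/s0 VC-HIT; vc=[4]
#13 0x23→b4/s0 VC-HIT; vc=[14]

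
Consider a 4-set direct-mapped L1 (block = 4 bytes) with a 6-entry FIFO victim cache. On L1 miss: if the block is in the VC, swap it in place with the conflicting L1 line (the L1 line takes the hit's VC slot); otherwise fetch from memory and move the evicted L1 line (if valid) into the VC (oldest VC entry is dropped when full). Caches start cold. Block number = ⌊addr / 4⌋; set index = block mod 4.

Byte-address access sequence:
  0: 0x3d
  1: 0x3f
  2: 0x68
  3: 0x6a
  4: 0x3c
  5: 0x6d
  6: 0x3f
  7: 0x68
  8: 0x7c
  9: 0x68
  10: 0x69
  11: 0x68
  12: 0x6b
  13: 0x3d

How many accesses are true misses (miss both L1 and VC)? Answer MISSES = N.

MISSES = 4

0: 0x3d (blk 15, set 3) → MISS  vc=[]
1: 0x3f (blk 15, set 3) → L1-HIT  vc=[]
2: 0x68 (blk 26, set 2) → MISS  vc=[]
3: 0x6a (blk 26, set 2) → L1-HIT  vc=[]
4: 0x3c (blk 15, set 3) → L1-HIT  vc=[]
5: 0x6d (blk 27, set 3) → MISS  vc=[15]
6: 0x3f (blk 15, set 3) → VC-HIT  vc=[27]
7: 0x68 (blk 26, set 2) → L1-HIT  vc=[27]
8: 0x7c (blk 31, set 3) → MISS  vc=[27, 15]
9: 0x68 (blk 26, set 2) → L1-HIT  vc=[27, 15]
10: 0x69 (blk 26, set 2) → L1-HIT  vc=[27, 15]
11: 0x68 (blk 26, set 2) → L1-HIT  vc=[27, 15]
12: 0x6b (blk 26, set 2) → L1-HIT  vc=[27, 15]
13: 0x3d (blk 15, set 3) → VC-HIT  vc=[27, 31]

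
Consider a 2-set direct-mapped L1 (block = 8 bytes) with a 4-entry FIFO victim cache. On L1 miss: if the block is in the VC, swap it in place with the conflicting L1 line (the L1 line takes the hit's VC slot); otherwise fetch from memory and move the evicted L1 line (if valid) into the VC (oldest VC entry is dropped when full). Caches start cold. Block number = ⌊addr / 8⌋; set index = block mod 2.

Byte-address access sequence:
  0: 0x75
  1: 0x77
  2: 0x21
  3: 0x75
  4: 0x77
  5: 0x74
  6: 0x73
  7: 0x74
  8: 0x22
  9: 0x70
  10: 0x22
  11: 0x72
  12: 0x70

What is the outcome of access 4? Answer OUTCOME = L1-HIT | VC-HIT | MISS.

OUTCOME = L1-HIT

  [0] addr=0x75 blk=14 s=0: MISS | VC []
  [1] addr=0x77 blk=14 s=0: L1-HIT | VC []
  [2] addr=0x21 blk=4 s=0: MISS | VC [14]
  [3] addr=0x75 blk=14 s=0: VC-HIT | VC [4]
  [4] addr=0x77 blk=14 s=0: L1-HIT | VC [4]
  [5] addr=0x74 blk=14 s=0: L1-HIT | VC [4]
  [6] addr=0x73 blk=14 s=0: L1-HIT | VC [4]
  [7] addr=0x74 blk=14 s=0: L1-HIT | VC [4]
  [8] addr=0x22 blk=4 s=0: VC-HIT | VC [14]
  [9] addr=0x70 blk=14 s=0: VC-HIT | VC [4]
  [10] addr=0x22 blk=4 s=0: VC-HIT | VC [14]
  [11] addr=0x72 blk=14 s=0: VC-HIT | VC [4]
  [12] addr=0x70 blk=14 s=0: L1-HIT | VC [4]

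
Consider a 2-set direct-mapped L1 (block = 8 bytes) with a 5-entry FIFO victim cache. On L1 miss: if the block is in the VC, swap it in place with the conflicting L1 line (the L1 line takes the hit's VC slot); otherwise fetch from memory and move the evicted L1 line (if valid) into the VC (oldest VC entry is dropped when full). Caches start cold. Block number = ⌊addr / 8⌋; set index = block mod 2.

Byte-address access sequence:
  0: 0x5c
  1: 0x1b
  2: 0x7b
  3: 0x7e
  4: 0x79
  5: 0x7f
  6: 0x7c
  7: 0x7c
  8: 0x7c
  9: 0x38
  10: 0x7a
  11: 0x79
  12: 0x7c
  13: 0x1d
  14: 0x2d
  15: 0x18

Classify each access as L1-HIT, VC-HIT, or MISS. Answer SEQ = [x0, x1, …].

#0 0x5c→b11/s1 MISS; vc=[]
#1 0x1b→b3/s1 MISS; vc=[11]
#2 0x7b→b15/s1 MISS; vc=[11,3]
#3 0x7e→b15/s1 L1-HIT; vc=[11,3]
#4 0x79→b15/s1 L1-HIT; vc=[11,3]
#5 0x7f→b15/s1 L1-HIT; vc=[11,3]
#6 0x7c→b15/s1 L1-HIT; vc=[11,3]
#7 0x7c→b15/s1 L1-HIT; vc=[11,3]
#8 0x7c→b15/s1 L1-HIT; vc=[11,3]
#9 0x38→b7/s1 MISS; vc=[11,3,15]
#10 0x7a→b15/s1 VC-HIT; vc=[11,3,7]
#11 0x79→b15/s1 L1-HIT; vc=[11,3,7]
#12 0x7c→b15/s1 L1-HIT; vc=[11,3,7]
#13 0x1d→b3/s1 VC-HIT; vc=[11,15,7]
#14 0x2d→b5/s1 MISS; vc=[11,15,7,3]
#15 0x18→b3/s1 VC-HIT; vc=[11,15,7,5]

SEQ = [MISS, MISS, MISS, L1-HIT, L1-HIT, L1-HIT, L1-HIT, L1-HIT, L1-HIT, MISS, VC-HIT, L1-HIT, L1-HIT, VC-HIT, MISS, VC-HIT]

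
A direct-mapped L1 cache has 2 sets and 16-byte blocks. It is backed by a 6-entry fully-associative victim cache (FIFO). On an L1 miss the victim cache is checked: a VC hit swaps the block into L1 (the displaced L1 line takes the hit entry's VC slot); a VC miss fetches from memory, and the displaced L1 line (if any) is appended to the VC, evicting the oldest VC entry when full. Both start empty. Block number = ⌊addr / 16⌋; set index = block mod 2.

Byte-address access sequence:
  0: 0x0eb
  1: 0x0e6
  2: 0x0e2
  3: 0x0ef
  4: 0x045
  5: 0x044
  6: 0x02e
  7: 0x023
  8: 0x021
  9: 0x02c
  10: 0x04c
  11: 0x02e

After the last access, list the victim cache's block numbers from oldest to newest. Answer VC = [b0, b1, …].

0: 0xeb (blk 14, set 0) → MISS  vc=[]
1: 0xe6 (blk 14, set 0) → L1-HIT  vc=[]
2: 0xe2 (blk 14, set 0) → L1-HIT  vc=[]
3: 0xef (blk 14, set 0) → L1-HIT  vc=[]
4: 0x45 (blk 4, set 0) → MISS  vc=[14]
5: 0x44 (blk 4, set 0) → L1-HIT  vc=[14]
6: 0x2e (blk 2, set 0) → MISS  vc=[14, 4]
7: 0x23 (blk 2, set 0) → L1-HIT  vc=[14, 4]
8: 0x21 (blk 2, set 0) → L1-HIT  vc=[14, 4]
9: 0x2c (blk 2, set 0) → L1-HIT  vc=[14, 4]
10: 0x4c (blk 4, set 0) → VC-HIT  vc=[14, 2]
11: 0x2e (blk 2, set 0) → VC-HIT  vc=[14, 4]

VC = [14, 4]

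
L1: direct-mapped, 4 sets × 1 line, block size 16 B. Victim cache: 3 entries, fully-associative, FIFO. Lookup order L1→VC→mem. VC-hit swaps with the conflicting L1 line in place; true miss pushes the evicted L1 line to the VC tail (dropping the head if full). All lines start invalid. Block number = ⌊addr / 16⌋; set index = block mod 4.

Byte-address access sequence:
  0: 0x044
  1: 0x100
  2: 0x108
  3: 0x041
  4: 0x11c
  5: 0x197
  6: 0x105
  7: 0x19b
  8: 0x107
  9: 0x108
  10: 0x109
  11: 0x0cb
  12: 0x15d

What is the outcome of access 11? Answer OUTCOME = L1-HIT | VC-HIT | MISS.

OUTCOME = MISS

0: 0x44 (blk 4, set 0) → MISS  vc=[]
1: 0x100 (blk 16, set 0) → MISS  vc=[4]
2: 0x108 (blk 16, set 0) → L1-HIT  vc=[4]
3: 0x41 (blk 4, set 0) → VC-HIT  vc=[16]
4: 0x11c (blk 17, set 1) → MISS  vc=[16]
5: 0x197 (blk 25, set 1) → MISS  vc=[16, 17]
6: 0x105 (blk 16, set 0) → VC-HIT  vc=[4, 17]
7: 0x19b (blk 25, set 1) → L1-HIT  vc=[4, 17]
8: 0x107 (blk 16, set 0) → L1-HIT  vc=[4, 17]
9: 0x108 (blk 16, set 0) → L1-HIT  vc=[4, 17]
10: 0x109 (blk 16, set 0) → L1-HIT  vc=[4, 17]
11: 0xcb (blk 12, set 0) → MISS  vc=[4, 17, 16]
12: 0x15d (blk 21, set 1) → MISS  vc=[17, 16, 25]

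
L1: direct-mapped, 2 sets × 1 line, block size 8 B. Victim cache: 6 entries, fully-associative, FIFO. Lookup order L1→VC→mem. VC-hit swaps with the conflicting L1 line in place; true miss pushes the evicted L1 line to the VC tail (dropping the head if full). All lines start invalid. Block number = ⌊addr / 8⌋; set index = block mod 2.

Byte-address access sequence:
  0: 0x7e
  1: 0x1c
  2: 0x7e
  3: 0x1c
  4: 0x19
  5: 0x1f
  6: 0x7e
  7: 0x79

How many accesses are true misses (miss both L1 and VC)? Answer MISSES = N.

MISSES = 2

  [0] addr=0x7e blk=15 s=1: MISS | VC []
  [1] addr=0x1c blk=3 s=1: MISS | VC [15]
  [2] addr=0x7e blk=15 s=1: VC-HIT | VC [3]
  [3] addr=0x1c blk=3 s=1: VC-HIT | VC [15]
  [4] addr=0x19 blk=3 s=1: L1-HIT | VC [15]
  [5] addr=0x1f blk=3 s=1: L1-HIT | VC [15]
  [6] addr=0x7e blk=15 s=1: VC-HIT | VC [3]
  [7] addr=0x79 blk=15 s=1: L1-HIT | VC [3]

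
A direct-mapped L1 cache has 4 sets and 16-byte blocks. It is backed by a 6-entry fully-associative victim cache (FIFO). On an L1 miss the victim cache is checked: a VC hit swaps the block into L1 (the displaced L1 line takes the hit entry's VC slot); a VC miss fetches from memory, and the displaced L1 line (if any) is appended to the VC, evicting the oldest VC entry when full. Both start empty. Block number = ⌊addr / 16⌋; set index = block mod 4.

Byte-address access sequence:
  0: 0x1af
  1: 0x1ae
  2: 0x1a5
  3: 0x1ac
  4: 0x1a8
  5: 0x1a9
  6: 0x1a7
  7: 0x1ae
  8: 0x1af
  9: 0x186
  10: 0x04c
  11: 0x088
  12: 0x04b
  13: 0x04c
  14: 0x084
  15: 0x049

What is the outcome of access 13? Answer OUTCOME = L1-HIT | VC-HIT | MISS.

OUTCOME = L1-HIT

  [0] addr=0x1af blk=26 s=2: MISS | VC []
  [1] addr=0x1ae blk=26 s=2: L1-HIT | VC []
  [2] addr=0x1a5 blk=26 s=2: L1-HIT | VC []
  [3] addr=0x1ac blk=26 s=2: L1-HIT | VC []
  [4] addr=0x1a8 blk=26 s=2: L1-HIT | VC []
  [5] addr=0x1a9 blk=26 s=2: L1-HIT | VC []
  [6] addr=0x1a7 blk=26 s=2: L1-HIT | VC []
  [7] addr=0x1ae blk=26 s=2: L1-HIT | VC []
  [8] addr=0x1af blk=26 s=2: L1-HIT | VC []
  [9] addr=0x186 blk=24 s=0: MISS | VC []
  [10] addr=0x4c blk=4 s=0: MISS | VC [24]
  [11] addr=0x88 blk=8 s=0: MISS | VC [24, 4]
  [12] addr=0x4b blk=4 s=0: VC-HIT | VC [24, 8]
  [13] addr=0x4c blk=4 s=0: L1-HIT | VC [24, 8]
  [14] addr=0x84 blk=8 s=0: VC-HIT | VC [24, 4]
  [15] addr=0x49 blk=4 s=0: VC-HIT | VC [24, 8]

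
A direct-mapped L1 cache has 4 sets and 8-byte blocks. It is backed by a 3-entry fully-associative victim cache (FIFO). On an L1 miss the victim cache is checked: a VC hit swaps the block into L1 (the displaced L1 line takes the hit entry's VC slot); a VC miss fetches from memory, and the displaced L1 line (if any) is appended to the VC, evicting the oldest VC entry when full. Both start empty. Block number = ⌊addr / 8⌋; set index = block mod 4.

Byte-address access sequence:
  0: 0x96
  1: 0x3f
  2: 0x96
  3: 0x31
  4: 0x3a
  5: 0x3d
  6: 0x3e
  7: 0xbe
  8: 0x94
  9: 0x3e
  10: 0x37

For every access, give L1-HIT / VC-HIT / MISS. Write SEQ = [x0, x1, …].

#0 0x96→b18/s2 MISS; vc=[]
#1 0x3f→b7/s3 MISS; vc=[]
#2 0x96→b18/s2 L1-HIT; vc=[]
#3 0x31→b6/s2 MISS; vc=[18]
#4 0x3a→b7/s3 L1-HIT; vc=[18]
#5 0x3d→b7/s3 L1-HIT; vc=[18]
#6 0x3e→b7/s3 L1-HIT; vc=[18]
#7 0xbe→b23/s3 MISS; vc=[18,7]
#8 0x94→b18/s2 VC-HIT; vc=[6,7]
#9 0x3e→b7/s3 VC-HIT; vc=[6,23]
#10 0x37→b6/s2 VC-HIT; vc=[18,23]

SEQ = [MISS, MISS, L1-HIT, MISS, L1-HIT, L1-HIT, L1-HIT, MISS, VC-HIT, VC-HIT, VC-HIT]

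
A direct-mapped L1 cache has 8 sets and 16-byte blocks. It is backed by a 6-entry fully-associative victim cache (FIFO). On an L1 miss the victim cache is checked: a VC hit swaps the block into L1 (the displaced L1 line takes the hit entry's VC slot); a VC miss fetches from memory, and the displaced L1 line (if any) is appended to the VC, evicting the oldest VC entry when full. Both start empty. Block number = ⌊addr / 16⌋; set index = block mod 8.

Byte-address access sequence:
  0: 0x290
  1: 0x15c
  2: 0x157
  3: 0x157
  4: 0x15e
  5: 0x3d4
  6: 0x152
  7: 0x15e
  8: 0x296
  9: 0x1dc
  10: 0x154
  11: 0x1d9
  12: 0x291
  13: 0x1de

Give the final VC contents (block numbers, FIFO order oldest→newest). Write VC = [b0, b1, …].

VC = [61, 21]

  [0] addr=0x290 blk=41 s=1: MISS | VC []
  [1] addr=0x15c blk=21 s=5: MISS | VC []
  [2] addr=0x157 blk=21 s=5: L1-HIT | VC []
  [3] addr=0x157 blk=21 s=5: L1-HIT | VC []
  [4] addr=0x15e blk=21 s=5: L1-HIT | VC []
  [5] addr=0x3d4 blk=61 s=5: MISS | VC [21]
  [6] addr=0x152 blk=21 s=5: VC-HIT | VC [61]
  [7] addr=0x15e blk=21 s=5: L1-HIT | VC [61]
  [8] addr=0x296 blk=41 s=1: L1-HIT | VC [61]
  [9] addr=0x1dc blk=29 s=5: MISS | VC [61, 21]
  [10] addr=0x154 blk=21 s=5: VC-HIT | VC [61, 29]
  [11] addr=0x1d9 blk=29 s=5: VC-HIT | VC [61, 21]
  [12] addr=0x291 blk=41 s=1: L1-HIT | VC [61, 21]
  [13] addr=0x1de blk=29 s=5: L1-HIT | VC [61, 21]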